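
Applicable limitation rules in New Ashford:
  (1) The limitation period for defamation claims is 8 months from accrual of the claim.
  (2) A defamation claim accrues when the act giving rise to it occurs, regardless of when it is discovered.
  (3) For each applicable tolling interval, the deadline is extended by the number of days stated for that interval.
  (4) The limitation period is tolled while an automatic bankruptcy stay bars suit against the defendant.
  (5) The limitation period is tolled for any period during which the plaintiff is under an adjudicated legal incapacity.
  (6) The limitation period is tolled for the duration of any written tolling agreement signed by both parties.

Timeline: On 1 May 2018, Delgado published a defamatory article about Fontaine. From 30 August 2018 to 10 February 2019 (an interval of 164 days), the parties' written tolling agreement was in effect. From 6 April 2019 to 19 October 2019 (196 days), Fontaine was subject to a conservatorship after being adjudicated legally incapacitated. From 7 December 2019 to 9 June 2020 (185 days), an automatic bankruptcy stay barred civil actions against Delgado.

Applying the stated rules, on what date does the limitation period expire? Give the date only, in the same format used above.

29 June 2020

The claim accrued on 1 May 2018, the date of the act.
Adding the 8 months base period to 1 May 2018 gives a deadline of 1 January 2019, before any tolling.
Because the written tolling agreement ran from 30 August 2018 to 10 February 2019, the deadline is extended by 164 days to 14 June 2019.
The plaintiff's legal incapacity from 6 April 2019 to 19 October 2019 tolled the period for 196 days, extending the deadline to 27 December 2019.
The period was tolled for 185 days by the automatic bankruptcy stay (7 December 2019 to 9 June 2020), pushing the deadline to 29 June 2020.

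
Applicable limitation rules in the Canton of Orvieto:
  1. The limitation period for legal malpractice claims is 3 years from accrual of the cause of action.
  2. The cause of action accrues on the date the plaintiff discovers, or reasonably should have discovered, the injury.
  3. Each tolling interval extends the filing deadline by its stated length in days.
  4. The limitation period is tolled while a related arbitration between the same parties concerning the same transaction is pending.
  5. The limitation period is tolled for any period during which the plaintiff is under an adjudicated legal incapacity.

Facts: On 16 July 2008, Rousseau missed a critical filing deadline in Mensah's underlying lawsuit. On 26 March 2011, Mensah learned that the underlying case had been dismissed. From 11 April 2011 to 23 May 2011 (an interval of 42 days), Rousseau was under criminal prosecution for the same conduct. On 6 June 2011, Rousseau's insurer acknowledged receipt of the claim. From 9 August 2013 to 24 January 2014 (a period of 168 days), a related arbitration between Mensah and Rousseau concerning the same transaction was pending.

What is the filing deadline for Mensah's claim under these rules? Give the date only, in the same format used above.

10 September 2014

Accrual is tied to discovery, so the period began on 26 March 2011 rather than on 16 July 2008 when the act occurred.
The untolled deadline — 3 years after 26 March 2011 — is 26 March 2014.
The pending related arbitration from 9 August 2013 to 24 January 2014 tolled the period for 168 days, extending the deadline to 10 September 2014.
Although a criminal prosecution ran from 11 April 2011 to 23 May 2011, the stated rules do not make that a tolling event, so it is disregarded.
Nothing else in the chronology tolls or restarts the period.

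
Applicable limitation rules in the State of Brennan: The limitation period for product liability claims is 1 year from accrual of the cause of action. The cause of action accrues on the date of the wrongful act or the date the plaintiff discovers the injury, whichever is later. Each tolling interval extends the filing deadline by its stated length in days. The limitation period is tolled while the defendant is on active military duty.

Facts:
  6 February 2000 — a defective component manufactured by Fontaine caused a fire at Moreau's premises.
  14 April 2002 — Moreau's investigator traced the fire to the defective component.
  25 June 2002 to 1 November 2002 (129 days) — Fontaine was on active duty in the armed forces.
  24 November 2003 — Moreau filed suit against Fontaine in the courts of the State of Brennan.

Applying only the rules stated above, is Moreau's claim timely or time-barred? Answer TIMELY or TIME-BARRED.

The claim accrued on 14 April 2002 — the later of the 6 February 2000 act and the 14 April 2002 discovery.
The untolled deadline — 1 year after 14 April 2002 — is 14 April 2003.
The period was tolled for 129 days by the defendant's active military service (25 June 2002 to 1 November 2002), pushing the deadline to 21 August 2003.
The 24 November 2003 filing falls after the 21 August 2003 deadline; the claim is time-barred.

TIME-BARRED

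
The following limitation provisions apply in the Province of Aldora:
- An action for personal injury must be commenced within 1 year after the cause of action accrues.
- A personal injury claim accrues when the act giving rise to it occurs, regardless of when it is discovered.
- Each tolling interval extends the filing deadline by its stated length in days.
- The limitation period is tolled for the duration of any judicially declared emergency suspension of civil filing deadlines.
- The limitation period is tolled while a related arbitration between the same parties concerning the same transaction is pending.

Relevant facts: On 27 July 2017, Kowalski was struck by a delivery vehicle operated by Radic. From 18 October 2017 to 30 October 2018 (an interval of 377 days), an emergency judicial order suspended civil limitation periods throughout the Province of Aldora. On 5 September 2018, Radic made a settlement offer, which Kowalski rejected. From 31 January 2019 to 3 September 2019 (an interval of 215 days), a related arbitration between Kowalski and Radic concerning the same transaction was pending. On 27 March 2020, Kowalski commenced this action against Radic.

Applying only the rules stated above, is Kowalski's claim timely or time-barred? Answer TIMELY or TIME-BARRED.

TIME-BARRED

The claim accrued on 27 July 2017, when the wrongful act occurred.
Adding the 1 year base period to 27 July 2017 gives a deadline of 27 July 2018, before any tolling.
Because the emergency suspension of filing deadlines ran from 18 October 2017 to 30 October 2018, the deadline is extended by 377 days to 8 August 2019.
The pending related arbitration from 31 January 2019 to 3 September 2019 tolled the period for 215 days, extending the deadline to 10 March 2020.
Nothing else in the chronology tolls or restarts the period.
Filing on 27 March 2020 missed the 10 March 2020 deadline — the action is time-barred.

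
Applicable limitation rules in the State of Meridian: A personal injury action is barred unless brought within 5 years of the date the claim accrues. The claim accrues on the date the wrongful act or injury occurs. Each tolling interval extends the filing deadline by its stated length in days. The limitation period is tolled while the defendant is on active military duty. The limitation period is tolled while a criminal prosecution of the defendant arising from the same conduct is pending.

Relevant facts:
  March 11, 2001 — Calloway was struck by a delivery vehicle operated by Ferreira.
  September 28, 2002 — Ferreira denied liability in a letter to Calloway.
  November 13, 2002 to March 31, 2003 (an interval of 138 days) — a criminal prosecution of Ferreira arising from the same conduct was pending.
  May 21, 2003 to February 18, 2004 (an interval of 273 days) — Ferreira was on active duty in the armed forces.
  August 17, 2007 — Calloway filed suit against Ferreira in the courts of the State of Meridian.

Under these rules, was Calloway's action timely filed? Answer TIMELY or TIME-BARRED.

The claim accrued on March 11, 2001, the date of the act.
5 years from March 11, 2001 is March 11, 2006.
The pending criminal prosecution from November 13, 2002 to March 31, 2003 tolled the period for 138 days, extending the deadline to July 27, 2006.
Because the defendant's active military service ran from May 21, 2003 to February 18, 2004, the deadline is extended by 273 days to April 26, 2007.
The other events in the timeline have no effect on the limitation period under the stated rules.
Calloway filed on August 17, 2007, after the April 26, 2007 deadline, so the action is time-barred.

TIME-BARRED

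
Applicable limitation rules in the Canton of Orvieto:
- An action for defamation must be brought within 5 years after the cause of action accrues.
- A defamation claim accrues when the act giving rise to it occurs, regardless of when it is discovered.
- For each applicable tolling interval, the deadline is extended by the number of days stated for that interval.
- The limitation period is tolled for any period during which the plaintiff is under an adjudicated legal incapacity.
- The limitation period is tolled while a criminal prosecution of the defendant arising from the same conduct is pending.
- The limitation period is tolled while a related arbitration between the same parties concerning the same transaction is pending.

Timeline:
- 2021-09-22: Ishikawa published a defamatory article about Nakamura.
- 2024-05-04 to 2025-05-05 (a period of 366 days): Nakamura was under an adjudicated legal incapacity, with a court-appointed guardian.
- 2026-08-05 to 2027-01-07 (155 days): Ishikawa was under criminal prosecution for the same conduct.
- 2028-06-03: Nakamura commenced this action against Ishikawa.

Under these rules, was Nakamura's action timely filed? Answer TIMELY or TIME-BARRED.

The claim accrued on 2021-09-22, when the wrongful act occurred.
Adding the 5 years base period to 2021-09-22 gives a deadline of 2026-09-22, before any tolling.
Because the plaintiff's legal incapacity ran from 2024-05-04 to 2025-05-05, the deadline is extended by 366 days to 2027-09-23.
The pending criminal prosecution from 2026-08-05 to 2027-01-07 tolled the period for 155 days, extending the deadline to 2028-02-25.
Nakamura filed on 2028-06-03, after the 2028-02-25 deadline, so the action is time-barred.

TIME-BARRED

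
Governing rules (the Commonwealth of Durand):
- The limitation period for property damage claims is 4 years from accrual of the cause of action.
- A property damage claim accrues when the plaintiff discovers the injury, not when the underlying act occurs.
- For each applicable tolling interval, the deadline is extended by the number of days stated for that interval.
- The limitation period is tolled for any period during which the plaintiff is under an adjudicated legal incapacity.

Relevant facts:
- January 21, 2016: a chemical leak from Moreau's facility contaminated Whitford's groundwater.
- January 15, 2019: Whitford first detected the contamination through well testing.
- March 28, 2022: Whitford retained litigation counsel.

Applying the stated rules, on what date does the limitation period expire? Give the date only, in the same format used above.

Under the discovery rule, the claim accrued on January 15, 2019, when Whitford discovered the injury — not on the January 21, 2016 date of the underlying act.
The untolled deadline — 4 years after January 15, 2019 — is January 15, 2023.
Nothing else in the chronology tolls or restarts the period.

January 15, 2023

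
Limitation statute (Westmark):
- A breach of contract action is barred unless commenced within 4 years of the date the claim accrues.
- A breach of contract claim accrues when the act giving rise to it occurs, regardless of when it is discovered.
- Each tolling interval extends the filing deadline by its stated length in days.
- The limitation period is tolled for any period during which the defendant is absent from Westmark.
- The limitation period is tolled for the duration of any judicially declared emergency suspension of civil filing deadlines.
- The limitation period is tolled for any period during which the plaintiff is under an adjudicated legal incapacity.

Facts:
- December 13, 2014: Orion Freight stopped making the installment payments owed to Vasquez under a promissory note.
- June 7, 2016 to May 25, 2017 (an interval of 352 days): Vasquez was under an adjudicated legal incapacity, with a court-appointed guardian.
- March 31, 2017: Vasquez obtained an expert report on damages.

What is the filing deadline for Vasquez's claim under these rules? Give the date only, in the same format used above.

November 30, 2019

The claim accrued on December 13, 2014, the date of the act.
4 years from December 13, 2014 is December 13, 2018.
The period was tolled for 352 days by the plaintiff's legal incapacity (June 7, 2016 to May 25, 2017), pushing the deadline to November 30, 2019.
The other events in the timeline have no effect on the limitation period under the stated rules.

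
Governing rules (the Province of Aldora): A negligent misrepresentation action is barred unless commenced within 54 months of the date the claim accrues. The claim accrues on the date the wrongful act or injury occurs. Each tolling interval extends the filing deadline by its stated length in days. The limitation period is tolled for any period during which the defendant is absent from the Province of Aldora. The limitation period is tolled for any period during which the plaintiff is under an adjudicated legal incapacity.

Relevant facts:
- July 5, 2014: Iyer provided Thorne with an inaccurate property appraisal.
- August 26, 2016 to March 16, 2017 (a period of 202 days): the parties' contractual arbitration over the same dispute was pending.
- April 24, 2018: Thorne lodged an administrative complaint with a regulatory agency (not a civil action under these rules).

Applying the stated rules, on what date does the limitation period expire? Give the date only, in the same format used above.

The claim accrued on July 5, 2014, the date of the act.
Adding the 54 months base period to July 5, 2014 gives a deadline of January 5, 2019, before any tolling.
No stated provision tolls the period for a pending arbitration, so the interval from August 26, 2016 to March 16, 2017 has no effect on the deadline.
The other events in the timeline have no effect on the limitation period under the stated rules.

January 5, 2019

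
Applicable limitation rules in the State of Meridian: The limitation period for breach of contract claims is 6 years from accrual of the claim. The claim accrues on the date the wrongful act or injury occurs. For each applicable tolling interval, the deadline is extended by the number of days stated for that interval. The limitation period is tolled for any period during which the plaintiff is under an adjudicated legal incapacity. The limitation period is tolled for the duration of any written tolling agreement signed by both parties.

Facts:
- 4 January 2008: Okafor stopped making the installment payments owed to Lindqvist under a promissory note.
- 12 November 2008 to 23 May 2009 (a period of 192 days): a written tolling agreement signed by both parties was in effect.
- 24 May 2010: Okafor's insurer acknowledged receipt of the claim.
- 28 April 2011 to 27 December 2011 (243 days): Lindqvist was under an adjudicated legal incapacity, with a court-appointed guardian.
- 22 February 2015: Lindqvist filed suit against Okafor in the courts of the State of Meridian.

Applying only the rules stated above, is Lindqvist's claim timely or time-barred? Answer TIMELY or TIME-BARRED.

The limitation period began to run on 4 January 2008.
6 years from 4 January 2008 is 4 January 2014.
The period was tolled for 192 days by the written tolling agreement (12 November 2008 to 23 May 2009), pushing the deadline to 15 July 2014.
Because the plaintiff's legal incapacity ran from 28 April 2011 to 27 December 2011, the deadline is extended by 243 days to 15 March 2015.
Nothing else in the chronology tolls or restarts the period.
Lindqvist filed on 22 February 2015, before the 15 March 2015 deadline, so the action is timely.

TIMELY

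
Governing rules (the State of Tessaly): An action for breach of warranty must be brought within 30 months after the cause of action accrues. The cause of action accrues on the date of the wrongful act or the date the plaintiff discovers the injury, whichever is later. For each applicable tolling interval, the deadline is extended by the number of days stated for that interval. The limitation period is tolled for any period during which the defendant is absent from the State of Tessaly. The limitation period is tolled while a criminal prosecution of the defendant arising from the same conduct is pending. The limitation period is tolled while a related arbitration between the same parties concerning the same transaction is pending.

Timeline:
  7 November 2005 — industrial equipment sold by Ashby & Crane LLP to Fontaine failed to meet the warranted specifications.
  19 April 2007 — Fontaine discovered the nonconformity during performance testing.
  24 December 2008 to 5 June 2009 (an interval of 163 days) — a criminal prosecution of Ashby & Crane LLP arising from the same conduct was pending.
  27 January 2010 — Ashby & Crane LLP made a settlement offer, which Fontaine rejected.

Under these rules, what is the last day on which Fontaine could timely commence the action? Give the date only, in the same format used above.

31 March 2010

The claim accrued on 19 April 2007 — the later of the 7 November 2005 act and the 19 April 2007 discovery.
The untolled deadline — 30 months after 19 April 2007 — is 19 October 2009.
Because the pending criminal prosecution ran from 24 December 2008 to 5 June 2009, the deadline is extended by 163 days to 31 March 2010.
The other events in the timeline have no effect on the limitation period under the stated rules.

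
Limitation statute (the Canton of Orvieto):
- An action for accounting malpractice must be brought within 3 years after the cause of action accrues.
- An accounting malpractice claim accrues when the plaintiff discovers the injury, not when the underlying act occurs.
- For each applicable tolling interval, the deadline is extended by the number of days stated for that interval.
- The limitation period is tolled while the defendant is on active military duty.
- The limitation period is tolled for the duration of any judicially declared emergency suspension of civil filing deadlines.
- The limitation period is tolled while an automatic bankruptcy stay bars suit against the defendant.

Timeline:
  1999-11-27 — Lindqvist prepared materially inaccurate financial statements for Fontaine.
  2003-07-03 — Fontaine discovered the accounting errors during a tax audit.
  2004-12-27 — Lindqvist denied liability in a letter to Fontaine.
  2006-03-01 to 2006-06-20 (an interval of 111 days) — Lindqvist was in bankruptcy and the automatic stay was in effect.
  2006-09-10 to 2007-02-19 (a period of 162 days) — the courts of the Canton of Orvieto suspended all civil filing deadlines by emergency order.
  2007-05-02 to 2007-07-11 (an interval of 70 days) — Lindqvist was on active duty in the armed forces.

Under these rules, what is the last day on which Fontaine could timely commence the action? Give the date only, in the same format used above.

2007-04-02

Under the discovery rule, the claim accrued on 2003-07-03, when Fontaine discovered the injury — not on the 1999-11-27 date of the underlying act.
3 years from 2003-07-03 is 2006-07-03.
Because the automatic bankruptcy stay ran from 2006-03-01 to 2006-06-20, the deadline is extended by 111 days to 2006-10-22.
Because the emergency suspension of filing deadlines ran from 2006-09-10 to 2007-02-19, the deadline is extended by 162 days to 2007-04-02.
The defendant's active military service from 2007-05-02 to 2007-07-11 began after the period had already run on 2007-04-02, so it has no tolling effect.
Nothing else in the chronology tolls or restarts the period.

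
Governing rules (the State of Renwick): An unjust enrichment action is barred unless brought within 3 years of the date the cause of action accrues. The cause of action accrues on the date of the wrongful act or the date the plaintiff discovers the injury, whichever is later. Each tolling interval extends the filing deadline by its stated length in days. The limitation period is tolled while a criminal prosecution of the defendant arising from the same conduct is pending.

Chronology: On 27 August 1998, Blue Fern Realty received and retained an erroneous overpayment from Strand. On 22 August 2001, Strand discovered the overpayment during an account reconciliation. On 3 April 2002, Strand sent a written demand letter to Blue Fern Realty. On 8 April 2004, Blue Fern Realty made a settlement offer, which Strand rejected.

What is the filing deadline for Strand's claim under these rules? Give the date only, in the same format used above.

Because discovery on 22 August 2001 post-dates the 27 August 1998 act, accrual under the later-of rule falls on 22 August 2001.
The untolled deadline — 3 years after 22 August 2001 — is 22 August 2004.
The other events in the timeline have no effect on the limitation period under the stated rules.

22 August 2004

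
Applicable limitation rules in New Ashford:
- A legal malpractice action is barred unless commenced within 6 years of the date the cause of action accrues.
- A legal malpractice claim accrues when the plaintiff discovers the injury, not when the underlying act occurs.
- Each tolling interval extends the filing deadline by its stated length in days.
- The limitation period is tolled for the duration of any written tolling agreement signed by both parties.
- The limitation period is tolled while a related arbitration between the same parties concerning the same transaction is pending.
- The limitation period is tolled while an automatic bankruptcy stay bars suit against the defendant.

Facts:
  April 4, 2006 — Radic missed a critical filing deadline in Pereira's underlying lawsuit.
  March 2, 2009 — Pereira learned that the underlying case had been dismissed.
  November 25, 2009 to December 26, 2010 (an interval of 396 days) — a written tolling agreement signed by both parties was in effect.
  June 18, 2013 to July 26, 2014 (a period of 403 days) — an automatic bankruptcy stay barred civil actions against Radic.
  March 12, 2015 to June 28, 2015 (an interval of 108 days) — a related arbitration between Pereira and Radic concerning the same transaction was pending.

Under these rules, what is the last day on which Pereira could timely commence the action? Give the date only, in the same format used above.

The claim did not accrue until Pereira discovered the injury on March 2, 2009; the April 4, 2006 act date does not start the clock under the stated rule.
The untolled deadline — 6 years after March 2, 2009 — is March 2, 2015.
The written tolling agreement from November 25, 2009 to December 26, 2010 tolled the period for 396 days, extending the deadline to April 1, 2016.
The period was tolled for 403 days by the automatic bankruptcy stay (June 18, 2013 to July 26, 2014), pushing the deadline to May 9, 2017.
The pending related arbitration from March 12, 2015 to June 28, 2015 tolled the period for 108 days, extending the deadline to August 25, 2017.

August 25, 2017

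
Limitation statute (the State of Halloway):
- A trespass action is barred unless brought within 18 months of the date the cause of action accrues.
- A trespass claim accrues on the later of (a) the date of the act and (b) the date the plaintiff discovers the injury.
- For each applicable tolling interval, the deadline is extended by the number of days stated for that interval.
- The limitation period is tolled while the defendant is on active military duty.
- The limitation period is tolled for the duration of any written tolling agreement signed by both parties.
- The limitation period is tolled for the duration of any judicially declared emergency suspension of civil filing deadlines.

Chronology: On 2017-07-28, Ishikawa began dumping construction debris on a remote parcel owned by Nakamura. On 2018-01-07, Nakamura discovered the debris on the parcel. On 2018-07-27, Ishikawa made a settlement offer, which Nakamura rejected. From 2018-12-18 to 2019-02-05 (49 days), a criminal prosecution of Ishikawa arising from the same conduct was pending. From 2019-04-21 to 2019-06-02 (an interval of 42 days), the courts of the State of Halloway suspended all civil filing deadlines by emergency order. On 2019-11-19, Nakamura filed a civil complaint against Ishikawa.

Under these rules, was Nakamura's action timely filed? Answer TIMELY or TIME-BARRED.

TIME-BARRED

Because discovery on 2018-01-07 post-dates the 2017-07-28 act, accrual under the later-of rule falls on 2018-01-07.
18 months from 2018-01-07 is 2019-07-07.
The period was tolled for 42 days by the emergency suspension of filing deadlines (2019-04-21 to 2019-06-02), pushing the deadline to 2019-08-18.
The pending criminal prosecution from 2018-12-18 to 2019-02-05 does not toll the period, because no stated rule makes a criminal prosecution a tolling event.
Nothing else in the chronology tolls or restarts the period.
Filing on 2019-11-19 missed the 2019-08-18 deadline — the action is time-barred.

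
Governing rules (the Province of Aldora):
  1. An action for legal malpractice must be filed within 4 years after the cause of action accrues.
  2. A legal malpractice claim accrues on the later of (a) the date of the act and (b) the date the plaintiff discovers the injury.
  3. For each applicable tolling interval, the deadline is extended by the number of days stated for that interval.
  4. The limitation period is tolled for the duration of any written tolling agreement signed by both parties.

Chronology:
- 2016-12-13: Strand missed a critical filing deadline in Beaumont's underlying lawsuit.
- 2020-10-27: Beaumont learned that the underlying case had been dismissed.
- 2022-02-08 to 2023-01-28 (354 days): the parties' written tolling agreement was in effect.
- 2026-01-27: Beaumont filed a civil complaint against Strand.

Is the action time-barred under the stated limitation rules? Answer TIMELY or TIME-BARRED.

TIME-BARRED

Because discovery on 2020-10-27 post-dates the 2016-12-13 act, accrual under the later-of rule falls on 2020-10-27.
Adding the 4 years base period to 2020-10-27 gives a deadline of 2024-10-27, before any tolling.
Because the written tolling agreement ran from 2022-02-08 to 2023-01-28, the deadline is extended by 354 days to 2025-10-16.
Beaumont filed on 2026-01-27, after the 2025-10-16 deadline, so the action is time-barred.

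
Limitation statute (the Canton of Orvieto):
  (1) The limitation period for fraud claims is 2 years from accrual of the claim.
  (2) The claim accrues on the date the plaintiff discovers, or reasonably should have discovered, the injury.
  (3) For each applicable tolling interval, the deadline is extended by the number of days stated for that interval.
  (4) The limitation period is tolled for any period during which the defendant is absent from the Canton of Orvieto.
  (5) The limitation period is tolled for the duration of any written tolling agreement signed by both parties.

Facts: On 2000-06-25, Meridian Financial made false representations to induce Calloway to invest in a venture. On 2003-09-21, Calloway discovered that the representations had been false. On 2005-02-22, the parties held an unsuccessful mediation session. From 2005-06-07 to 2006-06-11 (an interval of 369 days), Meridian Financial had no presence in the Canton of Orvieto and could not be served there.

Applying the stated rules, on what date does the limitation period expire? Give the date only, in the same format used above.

2006-09-25

Accrual is tied to discovery, so the period began on 2003-09-21 rather than on 2000-06-25 when the act occurred.
The untolled deadline — 2 years after 2003-09-21 — is 2005-09-21.
The period was tolled for 369 days by the defendant's absence from the jurisdiction (2005-06-07 to 2006-06-11), pushing the deadline to 2006-09-25.
None of the other events listed affects the running of the period under the stated rules.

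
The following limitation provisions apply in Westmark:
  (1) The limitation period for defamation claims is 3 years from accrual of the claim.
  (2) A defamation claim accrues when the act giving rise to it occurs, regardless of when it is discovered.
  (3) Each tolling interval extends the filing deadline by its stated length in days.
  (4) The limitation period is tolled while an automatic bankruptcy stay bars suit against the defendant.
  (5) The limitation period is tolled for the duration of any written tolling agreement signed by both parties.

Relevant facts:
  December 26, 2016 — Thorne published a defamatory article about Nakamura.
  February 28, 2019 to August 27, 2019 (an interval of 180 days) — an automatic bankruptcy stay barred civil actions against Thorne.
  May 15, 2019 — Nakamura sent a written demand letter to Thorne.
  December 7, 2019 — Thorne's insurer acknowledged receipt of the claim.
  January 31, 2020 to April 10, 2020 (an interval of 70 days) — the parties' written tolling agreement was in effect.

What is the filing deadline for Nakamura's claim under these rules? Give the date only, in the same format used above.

September 1, 2020

The limitation period began to run on December 26, 2016.
Adding the 3 years base period to December 26, 2016 gives a deadline of December 26, 2019, before any tolling.
The period was tolled for 180 days by the automatic bankruptcy stay (February 28, 2019 to August 27, 2019), pushing the deadline to June 23, 2020.
Because the written tolling agreement ran from January 31, 2020 to April 10, 2020, the deadline is extended by 70 days to September 1, 2020.
The other events in the timeline have no effect on the limitation period under the stated rules.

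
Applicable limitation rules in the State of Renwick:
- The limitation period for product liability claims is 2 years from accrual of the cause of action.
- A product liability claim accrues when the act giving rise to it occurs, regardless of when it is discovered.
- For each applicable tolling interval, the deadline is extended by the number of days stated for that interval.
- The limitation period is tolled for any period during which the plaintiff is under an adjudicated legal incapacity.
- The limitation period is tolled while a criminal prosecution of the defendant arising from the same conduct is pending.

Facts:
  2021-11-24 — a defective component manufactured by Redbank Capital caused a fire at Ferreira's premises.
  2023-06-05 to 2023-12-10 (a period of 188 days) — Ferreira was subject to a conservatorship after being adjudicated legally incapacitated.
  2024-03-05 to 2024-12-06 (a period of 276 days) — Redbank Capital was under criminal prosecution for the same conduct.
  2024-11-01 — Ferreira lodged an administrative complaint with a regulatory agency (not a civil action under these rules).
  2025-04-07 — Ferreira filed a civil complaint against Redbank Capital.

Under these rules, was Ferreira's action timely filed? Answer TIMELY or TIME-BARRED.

TIME-BARRED

The claim accrued on 2021-11-24, when the wrongful act occurred.
The untolled deadline — 2 years after 2021-11-24 — is 2023-11-24.
Because the plaintiff's legal incapacity ran from 2023-06-05 to 2023-12-10, the deadline is extended by 188 days to 2024-05-30.
Because the pending criminal prosecution ran from 2024-03-05 to 2024-12-06, the deadline is extended by 276 days to 2025-03-02.
The other events in the timeline have no effect on the limitation period under the stated rules.
The 2025-04-07 filing falls after the 2025-03-02 deadline; the claim is time-barred.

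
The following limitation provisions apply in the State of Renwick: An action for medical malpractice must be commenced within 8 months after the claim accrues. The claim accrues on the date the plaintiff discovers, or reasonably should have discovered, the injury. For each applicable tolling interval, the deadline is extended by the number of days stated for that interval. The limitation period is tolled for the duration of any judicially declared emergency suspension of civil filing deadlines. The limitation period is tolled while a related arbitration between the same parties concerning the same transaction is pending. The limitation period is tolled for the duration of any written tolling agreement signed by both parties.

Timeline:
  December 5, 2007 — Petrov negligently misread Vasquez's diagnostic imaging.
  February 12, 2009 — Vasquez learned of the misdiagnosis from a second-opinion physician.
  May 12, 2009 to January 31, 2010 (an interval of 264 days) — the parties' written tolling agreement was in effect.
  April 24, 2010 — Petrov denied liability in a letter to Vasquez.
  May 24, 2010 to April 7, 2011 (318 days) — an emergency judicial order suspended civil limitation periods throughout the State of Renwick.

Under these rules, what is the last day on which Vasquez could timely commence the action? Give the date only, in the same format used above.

May 17, 2011

Under the discovery rule, the claim accrued on February 12, 2009, when Vasquez discovered the injury — not on the December 5, 2007 date of the underlying act.
The untolled deadline — 8 months after February 12, 2009 — is October 12, 2009.
The period was tolled for 264 days by the written tolling agreement (May 12, 2009 to January 31, 2010), pushing the deadline to July 3, 2010.
Because the emergency suspension of filing deadlines ran from May 24, 2010 to April 7, 2011, the deadline is extended by 318 days to May 17, 2011.
The other events in the timeline have no effect on the limitation period under the stated rules.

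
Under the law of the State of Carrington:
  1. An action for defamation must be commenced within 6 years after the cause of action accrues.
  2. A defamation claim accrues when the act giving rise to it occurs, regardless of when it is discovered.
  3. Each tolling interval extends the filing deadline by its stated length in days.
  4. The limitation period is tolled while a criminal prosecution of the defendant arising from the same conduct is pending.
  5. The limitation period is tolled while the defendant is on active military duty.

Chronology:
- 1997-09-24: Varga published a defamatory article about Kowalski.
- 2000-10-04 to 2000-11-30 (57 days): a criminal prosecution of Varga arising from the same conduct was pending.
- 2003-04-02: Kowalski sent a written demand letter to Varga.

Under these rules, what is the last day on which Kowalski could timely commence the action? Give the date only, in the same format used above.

2003-11-20

The limitation period began to run on 1997-09-24.
Adding the 6 years base period to 1997-09-24 gives a deadline of 2003-09-24, before any tolling.
Because the pending criminal prosecution ran from 2000-10-04 to 2000-11-30, the deadline is extended by 57 days to 2003-11-20.
None of the other events listed affects the running of the period under the stated rules.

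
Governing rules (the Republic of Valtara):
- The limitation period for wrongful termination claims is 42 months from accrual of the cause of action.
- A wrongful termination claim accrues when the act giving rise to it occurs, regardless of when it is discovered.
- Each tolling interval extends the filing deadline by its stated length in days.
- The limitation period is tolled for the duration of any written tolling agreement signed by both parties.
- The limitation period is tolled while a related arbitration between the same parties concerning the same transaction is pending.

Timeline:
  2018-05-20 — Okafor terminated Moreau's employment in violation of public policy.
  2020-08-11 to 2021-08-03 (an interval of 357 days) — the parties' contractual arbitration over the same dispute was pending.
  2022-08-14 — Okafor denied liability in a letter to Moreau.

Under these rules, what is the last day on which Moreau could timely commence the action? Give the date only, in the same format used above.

2022-11-12

The cause of action accrued on 2018-05-20, the date of the act.
The untolled deadline — 42 months after 2018-05-20 — is 2021-11-20.
Because the pending related arbitration ran from 2020-08-11 to 2021-08-03, the deadline is extended by 357 days to 2022-11-12.
None of the other events listed affects the running of the period under the stated rules.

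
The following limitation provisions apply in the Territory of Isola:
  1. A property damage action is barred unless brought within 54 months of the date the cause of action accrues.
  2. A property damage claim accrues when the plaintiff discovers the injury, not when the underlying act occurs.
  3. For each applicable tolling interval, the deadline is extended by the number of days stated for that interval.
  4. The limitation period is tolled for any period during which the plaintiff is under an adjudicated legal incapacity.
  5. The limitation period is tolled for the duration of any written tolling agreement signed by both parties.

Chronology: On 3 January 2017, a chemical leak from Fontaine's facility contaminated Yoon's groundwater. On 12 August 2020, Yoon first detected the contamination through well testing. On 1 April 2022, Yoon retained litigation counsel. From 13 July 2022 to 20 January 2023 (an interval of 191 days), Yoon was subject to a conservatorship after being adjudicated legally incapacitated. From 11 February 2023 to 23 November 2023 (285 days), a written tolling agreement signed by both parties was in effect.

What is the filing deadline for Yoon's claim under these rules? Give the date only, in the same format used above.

The claim did not accrue until Yoon discovered the injury on 12 August 2020; the 3 January 2017 act date does not start the clock under the stated rule.
54 months from 12 August 2020 is 12 February 2025.
The plaintiff's legal incapacity from 13 July 2022 to 20 January 2023 tolled the period for 191 days, extending the deadline to 22 August 2025.
Because the written tolling agreement ran from 11 February 2023 to 23 November 2023, the deadline is extended by 285 days to 3 June 2026.
None of the other events listed affects the running of the period under the stated rules.

3 June 2026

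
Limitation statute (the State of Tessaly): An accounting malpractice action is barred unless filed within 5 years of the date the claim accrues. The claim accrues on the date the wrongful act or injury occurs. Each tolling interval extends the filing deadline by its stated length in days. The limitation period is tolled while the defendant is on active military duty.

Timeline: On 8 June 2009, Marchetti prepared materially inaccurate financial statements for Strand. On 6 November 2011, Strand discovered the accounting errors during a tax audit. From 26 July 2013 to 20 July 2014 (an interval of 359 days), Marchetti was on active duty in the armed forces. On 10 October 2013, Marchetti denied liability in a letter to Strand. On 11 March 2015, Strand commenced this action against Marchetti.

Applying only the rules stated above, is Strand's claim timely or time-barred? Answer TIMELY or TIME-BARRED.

Accrual is governed by the date of the act, so the period began to run on 8 June 2009; the later discovery on 6 November 2011 is irrelevant under the stated rule.
5 years from 8 June 2009 is 8 June 2014.
The defendant's active military service from 26 July 2013 to 20 July 2014 tolled the period for 359 days, extending the deadline to 2 June 2015.
Nothing else in the chronology tolls or restarts the period.
Filing on 11 March 2015 beat the 2 June 2015 deadline — the action is timely.

TIMELY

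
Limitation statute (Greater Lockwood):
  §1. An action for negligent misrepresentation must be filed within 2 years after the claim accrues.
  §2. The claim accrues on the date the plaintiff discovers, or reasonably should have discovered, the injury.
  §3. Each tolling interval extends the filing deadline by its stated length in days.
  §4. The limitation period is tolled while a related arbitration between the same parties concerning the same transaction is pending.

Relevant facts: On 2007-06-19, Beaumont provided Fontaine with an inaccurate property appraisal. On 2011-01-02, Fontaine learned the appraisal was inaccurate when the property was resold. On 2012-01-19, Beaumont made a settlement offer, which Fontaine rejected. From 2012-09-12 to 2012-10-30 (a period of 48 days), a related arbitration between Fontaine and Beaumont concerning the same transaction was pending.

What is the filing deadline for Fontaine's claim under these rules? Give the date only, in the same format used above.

2013-02-19

Under the discovery rule, the claim accrued on 2011-01-02, when Fontaine discovered the injury — not on the 2007-06-19 date of the underlying act.
2 years from 2011-01-02 is 2013-01-02.
Because the pending related arbitration ran from 2012-09-12 to 2012-10-30, the deadline is extended by 48 days to 2013-02-19.
None of the other events listed affects the running of the period under the stated rules.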